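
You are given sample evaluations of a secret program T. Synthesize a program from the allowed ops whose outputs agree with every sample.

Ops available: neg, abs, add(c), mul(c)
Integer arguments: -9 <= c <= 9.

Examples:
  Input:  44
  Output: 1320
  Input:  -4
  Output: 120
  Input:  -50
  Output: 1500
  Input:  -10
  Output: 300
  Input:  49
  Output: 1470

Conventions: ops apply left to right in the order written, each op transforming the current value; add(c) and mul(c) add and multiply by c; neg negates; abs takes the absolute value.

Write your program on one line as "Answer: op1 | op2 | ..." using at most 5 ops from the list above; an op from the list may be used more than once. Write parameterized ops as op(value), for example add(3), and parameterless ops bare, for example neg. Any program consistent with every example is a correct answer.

mul(6) | neg | abs | mul(5)

Check, running the answer program on each example:
  44 -> 264 -> -264 -> 264 -> 1320
  -4 -> -24 -> 24 -> 24 -> 120
  -50 -> -300 -> 300 -> 300 -> 1500
  -10 -> -60 -> 60 -> 60 -> 300
  49 -> 294 -> -294 -> 294 -> 1470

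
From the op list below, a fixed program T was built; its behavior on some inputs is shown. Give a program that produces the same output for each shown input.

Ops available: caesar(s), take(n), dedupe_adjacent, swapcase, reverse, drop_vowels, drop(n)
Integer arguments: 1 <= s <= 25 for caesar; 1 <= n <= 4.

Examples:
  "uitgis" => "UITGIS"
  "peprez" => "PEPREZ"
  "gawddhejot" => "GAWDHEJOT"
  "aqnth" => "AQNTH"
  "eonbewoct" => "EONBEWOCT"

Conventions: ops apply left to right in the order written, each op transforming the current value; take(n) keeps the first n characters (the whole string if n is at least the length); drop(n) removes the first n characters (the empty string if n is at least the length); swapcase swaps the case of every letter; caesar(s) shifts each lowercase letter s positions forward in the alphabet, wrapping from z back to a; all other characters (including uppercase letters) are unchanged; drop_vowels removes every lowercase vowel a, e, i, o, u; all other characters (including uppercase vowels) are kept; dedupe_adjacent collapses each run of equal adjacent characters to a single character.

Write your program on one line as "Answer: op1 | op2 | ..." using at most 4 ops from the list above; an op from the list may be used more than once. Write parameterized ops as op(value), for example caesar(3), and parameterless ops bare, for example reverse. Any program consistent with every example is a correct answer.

reverse | swapcase | reverse | dedupe_adjacent

Check, running the answer program on each example:
  "uitgis" -> "sigtiu" -> "SIGTIU" -> "UITGIS" -> "UITGIS"
  "peprez" -> "zerpep" -> "ZERPEP" -> "PEPREZ" -> "PEPREZ"
  "gawddhejot" -> "tojehddwag" -> "TOJEHDDWAG" -> "GAWDDHEJOT" -> "GAWDHEJOT"
  "aqnth" -> "htnqa" -> "HTNQA" -> "AQNTH" -> "AQNTH"
  "eonbewoct" -> "tcowebnoe" -> "TCOWEBNOE" -> "EONBEWOCT" -> "EONBEWOCT"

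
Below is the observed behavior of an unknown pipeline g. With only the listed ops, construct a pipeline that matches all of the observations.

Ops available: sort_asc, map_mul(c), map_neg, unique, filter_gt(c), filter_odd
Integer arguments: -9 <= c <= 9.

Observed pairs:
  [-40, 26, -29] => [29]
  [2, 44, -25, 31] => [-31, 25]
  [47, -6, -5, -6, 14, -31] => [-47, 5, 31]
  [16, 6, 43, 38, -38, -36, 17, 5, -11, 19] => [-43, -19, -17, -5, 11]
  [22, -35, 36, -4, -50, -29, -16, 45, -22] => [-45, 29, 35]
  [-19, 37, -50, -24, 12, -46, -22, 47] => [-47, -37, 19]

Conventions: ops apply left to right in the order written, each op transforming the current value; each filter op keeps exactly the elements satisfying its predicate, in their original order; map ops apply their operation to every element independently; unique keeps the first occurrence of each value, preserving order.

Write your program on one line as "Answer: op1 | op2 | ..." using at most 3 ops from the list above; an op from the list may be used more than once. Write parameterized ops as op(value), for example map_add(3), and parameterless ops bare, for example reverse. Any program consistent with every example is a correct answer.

map_neg | sort_asc | filter_odd

Check, running the answer program on each example:
  [-40, 26, -29] -> [40, -26, 29] -> [-26, 29, 40] -> [29]
  [2, 44, -25, 31] -> [-2, -44, 25, -31] -> [-44, -31, -2, 25] -> [-31, 25]
  [47, -6, -5, -6, 14, -31] -> [-47, 6, 5, 6, -14, 31] -> [-47, -14, 5, 6, 6, 31] -> [-47, 5, 31]
  [16, 6, 43, 38, -38, -36, 17, 5, -11, 19] -> [-16, -6, -43, -38, 38, 36, -17, -5, 11, -19] -> [-43, -38, -19, -17, -16, -6, -5, 11, 36, 38] -> [-43, -19, -17, -5, 11]
  [22, -35, 36, -4, -50, -29, -16, 45, -22] -> [-22, 35, -36, 4, 50, 29, 16, -45, 22] -> [-45, -36, -22, 4, 16, 22, 29, 35, 50] -> [-45, 29, 35]
  [-19, 37, -50, -24, 12, -46, -22, 47] -> [19, -37, 50, 24, -12, 46, 22, -47] -> [-47, -37, -12, 19, 22, 24, 46, 50] -> [-47, -37, 19]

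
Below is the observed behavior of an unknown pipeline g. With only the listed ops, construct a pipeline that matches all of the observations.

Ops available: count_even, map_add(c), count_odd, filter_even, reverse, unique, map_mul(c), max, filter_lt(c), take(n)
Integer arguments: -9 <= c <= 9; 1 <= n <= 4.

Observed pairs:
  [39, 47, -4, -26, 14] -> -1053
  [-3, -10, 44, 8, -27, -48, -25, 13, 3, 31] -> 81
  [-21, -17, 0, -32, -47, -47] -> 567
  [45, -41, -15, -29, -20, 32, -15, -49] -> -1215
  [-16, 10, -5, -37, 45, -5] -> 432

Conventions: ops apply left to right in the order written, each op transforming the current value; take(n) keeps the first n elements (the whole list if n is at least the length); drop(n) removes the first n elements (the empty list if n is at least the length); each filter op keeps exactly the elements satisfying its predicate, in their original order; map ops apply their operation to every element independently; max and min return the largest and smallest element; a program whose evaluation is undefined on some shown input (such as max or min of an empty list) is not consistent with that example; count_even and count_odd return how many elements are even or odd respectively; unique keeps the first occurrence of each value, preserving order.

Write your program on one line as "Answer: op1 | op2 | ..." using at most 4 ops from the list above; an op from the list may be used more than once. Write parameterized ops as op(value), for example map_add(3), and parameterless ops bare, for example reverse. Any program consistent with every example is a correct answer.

map_mul(3) | take(1) | map_mul(-9) | max

Check, running the answer program on each example:
  [39, 47, -4, -26, 14] -> [117, 141, -12, -78, 42] -> [117] -> [-1053] -> -1053
  [-3, -10, 44, 8, -27, -48, -25, 13, 3, 31] -> [-9, -30, 132, 24, -81, -144, -75, 39, 9, 93] -> [-9] -> [81] -> 81
  [-21, -17, 0, -32, -47, -47] -> [-63, -51, 0, -96, -141, -141] -> [-63] -> [567] -> 567
  [45, -41, -15, -29, -20, 32, -15, -49] -> [135, -123, -45, -87, -60, 96, -45, -147] -> [135] -> [-1215] -> -1215
  [-16, 10, -5, -37, 45, -5] -> [-48, 30, -15, -111, 135, -15] -> [-48] -> [432] -> 432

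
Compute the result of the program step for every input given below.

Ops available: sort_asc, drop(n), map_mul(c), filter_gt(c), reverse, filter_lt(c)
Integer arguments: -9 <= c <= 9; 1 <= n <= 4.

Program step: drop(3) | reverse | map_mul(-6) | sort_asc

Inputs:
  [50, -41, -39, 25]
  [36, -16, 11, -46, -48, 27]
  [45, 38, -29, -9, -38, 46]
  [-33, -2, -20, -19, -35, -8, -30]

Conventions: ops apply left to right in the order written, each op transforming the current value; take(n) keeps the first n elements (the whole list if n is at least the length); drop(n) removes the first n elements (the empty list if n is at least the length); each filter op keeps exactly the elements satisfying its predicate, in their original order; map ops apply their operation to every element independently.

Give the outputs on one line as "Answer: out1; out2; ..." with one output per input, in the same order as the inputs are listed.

Execution, op by op:
  [50, -41, -39, 25] -> [25] -> [25] -> [-150] -> [-150]
  [36, -16, 11, -46, -48, 27] -> [-46, -48, 27] -> [27, -48, -46] -> [-162, 288, 276] -> [-162, 276, 288]
  [45, 38, -29, -9, -38, 46] -> [-9, -38, 46] -> [46, -38, -9] -> [-276, 228, 54] -> [-276, 54, 228]
  [-33, -2, -20, -19, -35, -8, -30] -> [-19, -35, -8, -30] -> [-30, -8, -35, -19] -> [180, 48, 210, 114] -> [48, 114, 180, 210]

[-150]; [-162, 276, 288]; [-276, 54, 228]; [48, 114, 180, 210]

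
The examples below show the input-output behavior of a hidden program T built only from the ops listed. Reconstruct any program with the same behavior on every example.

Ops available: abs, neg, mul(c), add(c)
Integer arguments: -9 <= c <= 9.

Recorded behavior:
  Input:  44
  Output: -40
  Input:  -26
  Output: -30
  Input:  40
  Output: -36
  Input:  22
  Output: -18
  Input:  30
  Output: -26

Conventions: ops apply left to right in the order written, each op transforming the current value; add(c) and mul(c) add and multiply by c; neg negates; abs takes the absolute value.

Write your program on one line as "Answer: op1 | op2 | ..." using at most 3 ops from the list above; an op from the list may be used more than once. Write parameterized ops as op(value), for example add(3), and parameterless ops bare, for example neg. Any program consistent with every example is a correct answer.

add(-4) | abs | neg

Check, running the answer program on each example:
  44 -> 40 -> 40 -> -40
  -26 -> -30 -> 30 -> -30
  40 -> 36 -> 36 -> -36
  22 -> 18 -> 18 -> -18
  30 -> 26 -> 26 -> -26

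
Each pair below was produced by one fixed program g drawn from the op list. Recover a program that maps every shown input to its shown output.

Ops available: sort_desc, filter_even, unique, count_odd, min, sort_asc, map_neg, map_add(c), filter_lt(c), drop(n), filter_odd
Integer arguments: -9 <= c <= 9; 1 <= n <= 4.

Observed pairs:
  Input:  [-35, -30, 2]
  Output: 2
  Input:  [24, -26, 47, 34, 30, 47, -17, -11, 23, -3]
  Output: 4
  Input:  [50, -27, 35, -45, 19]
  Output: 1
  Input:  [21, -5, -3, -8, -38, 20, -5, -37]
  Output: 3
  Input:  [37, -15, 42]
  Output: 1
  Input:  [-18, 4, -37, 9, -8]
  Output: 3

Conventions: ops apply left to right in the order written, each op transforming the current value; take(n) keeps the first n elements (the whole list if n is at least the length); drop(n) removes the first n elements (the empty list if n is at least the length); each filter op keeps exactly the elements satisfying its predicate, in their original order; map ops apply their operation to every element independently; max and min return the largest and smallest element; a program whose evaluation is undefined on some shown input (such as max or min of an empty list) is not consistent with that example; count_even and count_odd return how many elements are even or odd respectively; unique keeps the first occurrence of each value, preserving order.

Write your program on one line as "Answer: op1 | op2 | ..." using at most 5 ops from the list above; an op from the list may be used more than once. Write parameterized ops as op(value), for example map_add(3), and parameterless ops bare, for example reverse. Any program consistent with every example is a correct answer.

map_neg | sort_desc | map_add(9) | filter_odd | count_odd

Check, running the answer program on each example:
  [-35, -30, 2] -> [35, 30, -2] -> [35, 30, -2] -> [44, 39, 7] -> [39, 7] -> 2
  [24, -26, 47, 34, 30, 47, -17, -11, 23, -3] -> [-24, 26, -47, -34, -30, -47, 17, 11, -23, 3] -> [26, 17, 11, 3, -23, -24, -30, -34, -47, -47] -> [35, 26, 20, 12, -14, -15, -21, -25, -38, -38] -> [35, -15, -21, -25] -> 4
  [50, -27, 35, -45, 19] -> [-50, 27, -35, 45, -19] -> [45, 27, -19, -35, -50] -> [54, 36, -10, -26, -41] -> [-41] -> 1
  [21, -5, -3, -8, -38, 20, -5, -37] -> [-21, 5, 3, 8, 38, -20, 5, 37] -> [38, 37, 8, 5, 5, 3, -20, -21] -> [47, 46, 17, 14, 14, 12, -11, -12] -> [47, 17, -11] -> 3
  [37, -15, 42] -> [-37, 15, -42] -> [15, -37, -42] -> [24, -28, -33] -> [-33] -> 1
  [-18, 4, -37, 9, -8] -> [18, -4, 37, -9, 8] -> [37, 18, 8, -4, -9] -> [46, 27, 17, 5, 0] -> [27, 17, 5] -> 3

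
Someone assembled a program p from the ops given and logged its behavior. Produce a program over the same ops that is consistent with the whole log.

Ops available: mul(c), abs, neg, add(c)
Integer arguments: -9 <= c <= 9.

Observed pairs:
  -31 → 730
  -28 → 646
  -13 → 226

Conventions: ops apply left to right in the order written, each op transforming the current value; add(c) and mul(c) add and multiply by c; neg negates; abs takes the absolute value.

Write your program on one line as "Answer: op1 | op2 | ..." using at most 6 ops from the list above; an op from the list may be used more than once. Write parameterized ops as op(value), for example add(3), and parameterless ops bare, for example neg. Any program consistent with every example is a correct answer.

add(-2) | add(7) | mul(4) | mul(7) | add(-2) | abs

Check, running the answer program on each example:
  -31 -> -33 -> -26 -> -104 -> -728 -> -730 -> 730
  -28 -> -30 -> -23 -> -92 -> -644 -> -646 -> 646
  -13 -> -15 -> -8 -> -32 -> -224 -> -226 -> 226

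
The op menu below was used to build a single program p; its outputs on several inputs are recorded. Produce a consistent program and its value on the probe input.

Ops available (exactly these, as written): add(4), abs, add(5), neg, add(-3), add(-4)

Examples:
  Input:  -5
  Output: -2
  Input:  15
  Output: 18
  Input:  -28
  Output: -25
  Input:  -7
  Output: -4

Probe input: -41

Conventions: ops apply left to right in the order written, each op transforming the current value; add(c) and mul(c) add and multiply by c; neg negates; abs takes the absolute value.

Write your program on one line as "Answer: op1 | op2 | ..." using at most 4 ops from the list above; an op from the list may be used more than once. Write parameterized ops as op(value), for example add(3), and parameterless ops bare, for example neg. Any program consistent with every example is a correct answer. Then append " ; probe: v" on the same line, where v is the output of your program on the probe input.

neg | add(-3) | neg ; probe: -38

Check, running the answer program on each example:
  -5 -> 5 -> 2 -> -2
  15 -> -15 -> -18 -> 18
  -28 -> 28 -> 25 -> -25
  -7 -> 7 -> 4 -> -4
  probe: -41 -> 41 -> 38 -> -38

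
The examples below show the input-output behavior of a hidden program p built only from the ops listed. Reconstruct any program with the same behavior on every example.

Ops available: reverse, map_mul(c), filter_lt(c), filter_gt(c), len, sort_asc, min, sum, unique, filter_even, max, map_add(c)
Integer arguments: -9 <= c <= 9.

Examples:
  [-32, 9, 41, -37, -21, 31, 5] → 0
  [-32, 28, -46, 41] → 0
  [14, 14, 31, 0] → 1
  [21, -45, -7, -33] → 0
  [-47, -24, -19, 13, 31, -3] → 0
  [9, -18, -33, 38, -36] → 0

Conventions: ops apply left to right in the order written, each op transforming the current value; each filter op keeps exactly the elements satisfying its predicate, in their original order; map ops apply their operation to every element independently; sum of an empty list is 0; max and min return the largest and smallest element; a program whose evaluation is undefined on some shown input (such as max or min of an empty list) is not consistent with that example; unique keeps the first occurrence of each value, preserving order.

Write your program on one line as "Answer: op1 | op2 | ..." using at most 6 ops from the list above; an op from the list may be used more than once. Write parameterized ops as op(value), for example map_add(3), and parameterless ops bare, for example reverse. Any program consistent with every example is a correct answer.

unique | filter_gt(-3) | filter_even | filter_lt(3) | len

Check, running the answer program on each example:
  [-32, 9, 41, -37, -21, 31, 5] -> [-32, 9, 41, -37, -21, 31, 5] -> [9, 41, 31, 5] -> [] -> [] -> 0
  [-32, 28, -46, 41] -> [-32, 28, -46, 41] -> [28, 41] -> [28] -> [] -> 0
  [14, 14, 31, 0] -> [14, 31, 0] -> [14, 31, 0] -> [14, 0] -> [0] -> 1
  [21, -45, -7, -33] -> [21, -45, -7, -33] -> [21] -> [] -> [] -> 0
  [-47, -24, -19, 13, 31, -3] -> [-47, -24, -19, 13, 31, -3] -> [13, 31] -> [] -> [] -> 0
  [9, -18, -33, 38, -36] -> [9, -18, -33, 38, -36] -> [9, 38] -> [38] -> [] -> 0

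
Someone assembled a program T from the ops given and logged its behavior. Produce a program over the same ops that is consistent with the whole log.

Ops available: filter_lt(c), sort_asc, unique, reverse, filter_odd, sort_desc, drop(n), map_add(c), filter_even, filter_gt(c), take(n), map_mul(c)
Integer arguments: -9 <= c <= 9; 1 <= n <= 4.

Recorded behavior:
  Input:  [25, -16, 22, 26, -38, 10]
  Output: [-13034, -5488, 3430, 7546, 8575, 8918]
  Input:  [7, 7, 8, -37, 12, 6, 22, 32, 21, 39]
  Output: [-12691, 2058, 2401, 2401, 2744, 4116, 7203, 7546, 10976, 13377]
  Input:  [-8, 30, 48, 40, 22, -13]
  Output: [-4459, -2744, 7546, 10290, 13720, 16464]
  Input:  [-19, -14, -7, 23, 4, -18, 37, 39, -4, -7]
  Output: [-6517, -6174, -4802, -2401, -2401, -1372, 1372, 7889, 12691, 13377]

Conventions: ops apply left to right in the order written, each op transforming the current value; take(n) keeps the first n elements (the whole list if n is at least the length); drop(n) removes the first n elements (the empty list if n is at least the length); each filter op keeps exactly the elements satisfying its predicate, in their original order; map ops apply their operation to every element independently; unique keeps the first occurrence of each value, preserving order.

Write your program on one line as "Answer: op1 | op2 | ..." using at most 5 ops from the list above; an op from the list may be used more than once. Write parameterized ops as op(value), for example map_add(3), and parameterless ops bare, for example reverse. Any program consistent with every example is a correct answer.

map_mul(-7) | map_mul(7) | map_mul(-7) | sort_desc | reverse

Check, running the answer program on each example:
  [25, -16, 22, 26, -38, 10] -> [-175, 112, -154, -182, 266, -70] -> [-1225, 784, -1078, -1274, 1862, -490] -> [8575, -5488, 7546, 8918, -13034, 3430] -> [8918, 8575, 7546, 3430, -5488, -13034] -> [-13034, -5488, 3430, 7546, 8575, 8918]
  [7, 7, 8, -37, 12, 6, 22, 32, 21, 39] -> [-49, -49, -56, 259, -84, -42, -154, -224, -147, -273] -> [-343, -343, -392, 1813, -588, -294, -1078, -1568, -1029, -1911] -> [2401, 2401, 2744, -12691, 4116, 2058, 7546, 10976, 7203, 13377] -> [13377, 10976, 7546, 7203, 4116, 2744, 2401, 2401, 2058, -12691] -> [-12691, 2058, 2401, 2401, 2744, 4116, 7203, 7546, 10976, 13377]
  [-8, 30, 48, 40, 22, -13] -> [56, -210, -336, -280, -154, 91] -> [392, -1470, -2352, -1960, -1078, 637] -> [-2744, 10290, 16464, 13720, 7546, -4459] -> [16464, 13720, 10290, 7546, -2744, -4459] -> [-4459, -2744, 7546, 10290, 13720, 16464]
  [-19, -14, -7, 23, 4, -18, 37, 39, -4, -7] -> [133, 98, 49, -161, -28, 126, -259, -273, 28, 49] -> [931, 686, 343, -1127, -196, 882, -1813, -1911, 196, 343] -> [-6517, -4802, -2401, 7889, 1372, -6174, 12691, 13377, -1372, -2401] -> [13377, 12691, 7889, 1372, -1372, -2401, -2401, -4802, -6174, -6517] -> [-6517, -6174, -4802, -2401, -2401, -1372, 1372, 7889, 12691, 13377]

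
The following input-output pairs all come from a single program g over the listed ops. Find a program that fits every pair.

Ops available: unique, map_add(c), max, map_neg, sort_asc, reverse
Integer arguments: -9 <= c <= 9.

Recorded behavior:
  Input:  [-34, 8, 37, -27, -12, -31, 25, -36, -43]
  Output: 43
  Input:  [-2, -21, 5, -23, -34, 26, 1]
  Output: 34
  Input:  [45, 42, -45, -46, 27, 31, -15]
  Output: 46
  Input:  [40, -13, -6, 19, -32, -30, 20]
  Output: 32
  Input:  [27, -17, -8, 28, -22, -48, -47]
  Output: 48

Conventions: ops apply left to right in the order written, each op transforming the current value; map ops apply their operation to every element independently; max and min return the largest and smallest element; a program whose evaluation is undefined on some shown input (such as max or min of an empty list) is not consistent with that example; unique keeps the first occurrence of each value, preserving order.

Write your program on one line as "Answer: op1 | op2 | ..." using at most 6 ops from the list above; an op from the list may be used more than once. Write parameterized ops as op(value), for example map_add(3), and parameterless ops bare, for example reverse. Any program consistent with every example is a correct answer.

sort_asc | reverse | map_neg | reverse | max

Check, running the answer program on each example:
  [-34, 8, 37, -27, -12, -31, 25, -36, -43] -> [-43, -36, -34, -31, -27, -12, 8, 25, 37] -> [37, 25, 8, -12, -27, -31, -34, -36, -43] -> [-37, -25, -8, 12, 27, 31, 34, 36, 43] -> [43, 36, 34, 31, 27, 12, -8, -25, -37] -> 43
  [-2, -21, 5, -23, -34, 26, 1] -> [-34, -23, -21, -2, 1, 5, 26] -> [26, 5, 1, -2, -21, -23, -34] -> [-26, -5, -1, 2, 21, 23, 34] -> [34, 23, 21, 2, -1, -5, -26] -> 34
  [45, 42, -45, -46, 27, 31, -15] -> [-46, -45, -15, 27, 31, 42, 45] -> [45, 42, 31, 27, -15, -45, -46] -> [-45, -42, -31, -27, 15, 45, 46] -> [46, 45, 15, -27, -31, -42, -45] -> 46
  [40, -13, -6, 19, -32, -30, 20] -> [-32, -30, -13, -6, 19, 20, 40] -> [40, 20, 19, -6, -13, -30, -32] -> [-40, -20, -19, 6, 13, 30, 32] -> [32, 30, 13, 6, -19, -20, -40] -> 32
  [27, -17, -8, 28, -22, -48, -47] -> [-48, -47, -22, -17, -8, 27, 28] -> [28, 27, -8, -17, -22, -47, -48] -> [-28, -27, 8, 17, 22, 47, 48] -> [48, 47, 22, 17, 8, -27, -28] -> 48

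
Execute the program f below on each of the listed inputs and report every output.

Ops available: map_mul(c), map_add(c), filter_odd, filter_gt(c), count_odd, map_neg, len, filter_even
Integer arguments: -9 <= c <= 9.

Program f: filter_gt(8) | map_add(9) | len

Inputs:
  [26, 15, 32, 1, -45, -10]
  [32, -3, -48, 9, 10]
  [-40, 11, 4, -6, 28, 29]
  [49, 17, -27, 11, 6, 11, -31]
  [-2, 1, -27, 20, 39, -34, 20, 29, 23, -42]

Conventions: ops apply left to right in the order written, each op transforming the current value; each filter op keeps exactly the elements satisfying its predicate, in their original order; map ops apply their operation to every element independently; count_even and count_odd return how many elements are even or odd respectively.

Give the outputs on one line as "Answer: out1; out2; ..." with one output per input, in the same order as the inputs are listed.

3; 3; 3; 4; 5

Execution, op by op:
  [26, 15, 32, 1, -45, -10] -> [26, 15, 32] -> [35, 24, 41] -> 3
  [32, -3, -48, 9, 10] -> [32, 9, 10] -> [41, 18, 19] -> 3
  [-40, 11, 4, -6, 28, 29] -> [11, 28, 29] -> [20, 37, 38] -> 3
  [49, 17, -27, 11, 6, 11, -31] -> [49, 17, 11, 11] -> [58, 26, 20, 20] -> 4
  [-2, 1, -27, 20, 39, -34, 20, 29, 23, -42] -> [20, 39, 20, 29, 23] -> [29, 48, 29, 38, 32] -> 5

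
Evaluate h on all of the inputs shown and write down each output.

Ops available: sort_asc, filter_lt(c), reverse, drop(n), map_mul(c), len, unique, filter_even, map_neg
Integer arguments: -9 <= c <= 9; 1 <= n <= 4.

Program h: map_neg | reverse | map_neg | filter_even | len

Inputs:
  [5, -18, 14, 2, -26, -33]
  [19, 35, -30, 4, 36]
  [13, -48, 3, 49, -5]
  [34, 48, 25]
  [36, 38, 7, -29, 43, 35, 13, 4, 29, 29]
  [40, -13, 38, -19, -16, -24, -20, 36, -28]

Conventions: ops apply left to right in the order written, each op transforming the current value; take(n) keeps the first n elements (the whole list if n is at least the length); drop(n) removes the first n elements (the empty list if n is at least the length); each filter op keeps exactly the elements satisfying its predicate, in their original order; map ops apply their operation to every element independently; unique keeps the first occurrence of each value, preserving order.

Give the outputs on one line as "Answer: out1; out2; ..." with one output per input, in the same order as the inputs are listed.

4; 3; 1; 2; 3; 7

Execution, op by op:
  [5, -18, 14, 2, -26, -33] -> [-5, 18, -14, -2, 26, 33] -> [33, 26, -2, -14, 18, -5] -> [-33, -26, 2, 14, -18, 5] -> [-26, 2, 14, -18] -> 4
  [19, 35, -30, 4, 36] -> [-19, -35, 30, -4, -36] -> [-36, -4, 30, -35, -19] -> [36, 4, -30, 35, 19] -> [36, 4, -30] -> 3
  [13, -48, 3, 49, -5] -> [-13, 48, -3, -49, 5] -> [5, -49, -3, 48, -13] -> [-5, 49, 3, -48, 13] -> [-48] -> 1
  [34, 48, 25] -> [-34, -48, -25] -> [-25, -48, -34] -> [25, 48, 34] -> [48, 34] -> 2
  [36, 38, 7, -29, 43, 35, 13, 4, 29, 29] -> [-36, -38, -7, 29, -43, -35, -13, -4, -29, -29] -> [-29, -29, -4, -13, -35, -43, 29, -7, -38, -36] -> [29, 29, 4, 13, 35, 43, -29, 7, 38, 36] -> [4, 38, 36] -> 3
  [40, -13, 38, -19, -16, -24, -20, 36, -28] -> [-40, 13, -38, 19, 16, 24, 20, -36, 28] -> [28, -36, 20, 24, 16, 19, -38, 13, -40] -> [-28, 36, -20, -24, -16, -19, 38, -13, 40] -> [-28, 36, -20, -24, -16, 38, 40] -> 7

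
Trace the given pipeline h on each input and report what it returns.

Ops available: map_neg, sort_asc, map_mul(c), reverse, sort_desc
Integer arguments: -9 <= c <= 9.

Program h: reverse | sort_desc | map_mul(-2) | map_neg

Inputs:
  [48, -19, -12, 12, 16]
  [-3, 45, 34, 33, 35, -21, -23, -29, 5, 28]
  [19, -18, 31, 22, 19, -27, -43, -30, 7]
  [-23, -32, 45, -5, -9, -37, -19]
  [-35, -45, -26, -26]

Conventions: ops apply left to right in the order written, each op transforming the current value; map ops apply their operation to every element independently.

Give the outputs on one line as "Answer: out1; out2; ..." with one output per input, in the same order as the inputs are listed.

[96, 32, 24, -24, -38]; [90, 70, 68, 66, 56, 10, -6, -42, -46, -58]; [62, 44, 38, 38, 14, -36, -54, -60, -86]; [90, -10, -18, -38, -46, -64, -74]; [-52, -52, -70, -90]

Execution, op by op:
  [48, -19, -12, 12, 16] -> [16, 12, -12, -19, 48] -> [48, 16, 12, -12, -19] -> [-96, -32, -24, 24, 38] -> [96, 32, 24, -24, -38]
  [-3, 45, 34, 33, 35, -21, -23, -29, 5, 28] -> [28, 5, -29, -23, -21, 35, 33, 34, 45, -3] -> [45, 35, 34, 33, 28, 5, -3, -21, -23, -29] -> [-90, -70, -68, -66, -56, -10, 6, 42, 46, 58] -> [90, 70, 68, 66, 56, 10, -6, -42, -46, -58]
  [19, -18, 31, 22, 19, -27, -43, -30, 7] -> [7, -30, -43, -27, 19, 22, 31, -18, 19] -> [31, 22, 19, 19, 7, -18, -27, -30, -43] -> [-62, -44, -38, -38, -14, 36, 54, 60, 86] -> [62, 44, 38, 38, 14, -36, -54, -60, -86]
  [-23, -32, 45, -5, -9, -37, -19] -> [-19, -37, -9, -5, 45, -32, -23] -> [45, -5, -9, -19, -23, -32, -37] -> [-90, 10, 18, 38, 46, 64, 74] -> [90, -10, -18, -38, -46, -64, -74]
  [-35, -45, -26, -26] -> [-26, -26, -45, -35] -> [-26, -26, -35, -45] -> [52, 52, 70, 90] -> [-52, -52, -70, -90]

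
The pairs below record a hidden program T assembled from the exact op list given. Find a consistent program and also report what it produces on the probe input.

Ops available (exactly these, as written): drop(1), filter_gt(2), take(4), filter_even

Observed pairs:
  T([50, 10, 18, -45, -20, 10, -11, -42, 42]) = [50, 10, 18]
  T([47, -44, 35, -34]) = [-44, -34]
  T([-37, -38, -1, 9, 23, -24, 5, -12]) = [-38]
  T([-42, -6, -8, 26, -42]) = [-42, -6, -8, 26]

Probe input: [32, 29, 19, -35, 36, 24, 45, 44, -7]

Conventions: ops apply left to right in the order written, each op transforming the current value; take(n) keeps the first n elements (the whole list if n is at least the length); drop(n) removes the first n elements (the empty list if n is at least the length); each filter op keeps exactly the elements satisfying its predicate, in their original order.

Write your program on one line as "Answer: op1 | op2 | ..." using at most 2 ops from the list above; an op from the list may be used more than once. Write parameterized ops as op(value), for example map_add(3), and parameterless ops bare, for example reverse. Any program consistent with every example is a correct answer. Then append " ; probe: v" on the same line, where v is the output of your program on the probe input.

take(4) | filter_even ; probe: [32]

Check, running the answer program on each example:
  [50, 10, 18, -45, -20, 10, -11, -42, 42] -> [50, 10, 18, -45] -> [50, 10, 18]
  [47, -44, 35, -34] -> [47, -44, 35, -34] -> [-44, -34]
  [-37, -38, -1, 9, 23, -24, 5, -12] -> [-37, -38, -1, 9] -> [-38]
  [-42, -6, -8, 26, -42] -> [-42, -6, -8, 26] -> [-42, -6, -8, 26]
  probe: [32, 29, 19, -35, 36, 24, 45, 44, -7] -> [32, 29, 19, -35] -> [32]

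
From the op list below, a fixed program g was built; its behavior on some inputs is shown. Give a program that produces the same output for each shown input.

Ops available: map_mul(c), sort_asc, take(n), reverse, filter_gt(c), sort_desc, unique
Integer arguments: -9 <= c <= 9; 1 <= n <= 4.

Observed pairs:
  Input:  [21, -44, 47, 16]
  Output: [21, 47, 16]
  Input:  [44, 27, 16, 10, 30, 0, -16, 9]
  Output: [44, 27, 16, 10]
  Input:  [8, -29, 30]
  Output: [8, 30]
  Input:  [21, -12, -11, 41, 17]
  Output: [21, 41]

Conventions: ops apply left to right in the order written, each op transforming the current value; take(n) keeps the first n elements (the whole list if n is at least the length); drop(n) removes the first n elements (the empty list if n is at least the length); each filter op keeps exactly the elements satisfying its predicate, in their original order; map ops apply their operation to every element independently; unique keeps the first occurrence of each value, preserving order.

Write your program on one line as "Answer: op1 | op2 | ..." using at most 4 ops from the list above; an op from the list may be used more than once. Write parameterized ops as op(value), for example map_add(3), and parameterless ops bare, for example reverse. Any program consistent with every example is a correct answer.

take(4) | reverse | filter_gt(-3) | reverse

Check, running the answer program on each example:
  [21, -44, 47, 16] -> [21, -44, 47, 16] -> [16, 47, -44, 21] -> [16, 47, 21] -> [21, 47, 16]
  [44, 27, 16, 10, 30, 0, -16, 9] -> [44, 27, 16, 10] -> [10, 16, 27, 44] -> [10, 16, 27, 44] -> [44, 27, 16, 10]
  [8, -29, 30] -> [8, -29, 30] -> [30, -29, 8] -> [30, 8] -> [8, 30]
  [21, -12, -11, 41, 17] -> [21, -12, -11, 41] -> [41, -11, -12, 21] -> [41, 21] -> [21, 41]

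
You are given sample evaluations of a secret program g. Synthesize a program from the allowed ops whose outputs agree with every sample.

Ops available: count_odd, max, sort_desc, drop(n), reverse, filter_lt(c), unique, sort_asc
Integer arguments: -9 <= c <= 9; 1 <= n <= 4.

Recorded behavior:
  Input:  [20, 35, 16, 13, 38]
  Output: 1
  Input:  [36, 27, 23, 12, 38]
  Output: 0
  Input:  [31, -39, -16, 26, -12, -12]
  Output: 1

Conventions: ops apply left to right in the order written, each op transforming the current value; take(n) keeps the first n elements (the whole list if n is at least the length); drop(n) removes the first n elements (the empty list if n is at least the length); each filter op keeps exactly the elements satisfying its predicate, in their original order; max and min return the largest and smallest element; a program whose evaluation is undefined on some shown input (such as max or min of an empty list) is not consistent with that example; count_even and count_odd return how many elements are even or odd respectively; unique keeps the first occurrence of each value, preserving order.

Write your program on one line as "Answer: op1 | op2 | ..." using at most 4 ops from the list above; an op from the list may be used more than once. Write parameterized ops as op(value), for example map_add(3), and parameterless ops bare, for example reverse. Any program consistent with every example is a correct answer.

sort_asc | drop(3) | sort_desc | count_odd

Check, running the answer program on each example:
  [20, 35, 16, 13, 38] -> [13, 16, 20, 35, 38] -> [35, 38] -> [38, 35] -> 1
  [36, 27, 23, 12, 38] -> [12, 23, 27, 36, 38] -> [36, 38] -> [38, 36] -> 0
  [31, -39, -16, 26, -12, -12] -> [-39, -16, -12, -12, 26, 31] -> [-12, 26, 31] -> [31, 26, -12] -> 1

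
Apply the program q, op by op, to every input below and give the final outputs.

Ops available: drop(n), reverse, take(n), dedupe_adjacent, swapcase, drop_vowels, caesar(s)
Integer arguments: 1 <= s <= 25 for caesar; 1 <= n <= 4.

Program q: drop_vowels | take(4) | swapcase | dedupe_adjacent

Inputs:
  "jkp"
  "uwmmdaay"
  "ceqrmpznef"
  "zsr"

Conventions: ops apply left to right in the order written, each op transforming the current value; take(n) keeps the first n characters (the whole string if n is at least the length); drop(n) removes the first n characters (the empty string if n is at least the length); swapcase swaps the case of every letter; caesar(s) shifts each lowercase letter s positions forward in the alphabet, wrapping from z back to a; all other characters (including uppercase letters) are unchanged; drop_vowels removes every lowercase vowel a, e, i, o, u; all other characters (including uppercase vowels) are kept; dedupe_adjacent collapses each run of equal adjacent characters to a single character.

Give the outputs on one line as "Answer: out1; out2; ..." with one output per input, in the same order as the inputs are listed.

Execution, op by op:
  "jkp" -> "jkp" -> "jkp" -> "JKP" -> "JKP"
  "uwmmdaay" -> "wmmdy" -> "wmmd" -> "WMMD" -> "WMD"
  "ceqrmpznef" -> "cqrmpznf" -> "cqrm" -> "CQRM" -> "CQRM"
  "zsr" -> "zsr" -> "zsr" -> "ZSR" -> "ZSR"

"JKP"; "WMD"; "CQRM"; "ZSR"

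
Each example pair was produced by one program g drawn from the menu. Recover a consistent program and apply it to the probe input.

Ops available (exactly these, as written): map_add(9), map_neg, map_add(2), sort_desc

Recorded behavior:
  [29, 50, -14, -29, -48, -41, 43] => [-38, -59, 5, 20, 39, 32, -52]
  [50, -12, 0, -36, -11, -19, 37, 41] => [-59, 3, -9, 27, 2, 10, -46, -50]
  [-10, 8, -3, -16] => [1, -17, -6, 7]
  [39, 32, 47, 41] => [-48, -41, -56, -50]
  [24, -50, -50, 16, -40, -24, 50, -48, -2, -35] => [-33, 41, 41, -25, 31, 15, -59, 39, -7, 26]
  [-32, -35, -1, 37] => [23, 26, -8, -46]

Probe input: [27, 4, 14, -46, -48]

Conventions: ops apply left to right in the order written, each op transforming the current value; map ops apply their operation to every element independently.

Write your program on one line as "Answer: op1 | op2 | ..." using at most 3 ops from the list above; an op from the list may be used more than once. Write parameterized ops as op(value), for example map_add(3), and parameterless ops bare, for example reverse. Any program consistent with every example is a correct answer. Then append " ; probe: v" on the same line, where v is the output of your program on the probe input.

map_add(9) | map_neg ; probe: [-36, -13, -23, 37, 39]

Check, running the answer program on each example:
  [29, 50, -14, -29, -48, -41, 43] -> [38, 59, -5, -20, -39, -32, 52] -> [-38, -59, 5, 20, 39, 32, -52]
  [50, -12, 0, -36, -11, -19, 37, 41] -> [59, -3, 9, -27, -2, -10, 46, 50] -> [-59, 3, -9, 27, 2, 10, -46, -50]
  [-10, 8, -3, -16] -> [-1, 17, 6, -7] -> [1, -17, -6, 7]
  [39, 32, 47, 41] -> [48, 41, 56, 50] -> [-48, -41, -56, -50]
  [24, -50, -50, 16, -40, -24, 50, -48, -2, -35] -> [33, -41, -41, 25, -31, -15, 59, -39, 7, -26] -> [-33, 41, 41, -25, 31, 15, -59, 39, -7, 26]
  [-32, -35, -1, 37] -> [-23, -26, 8, 46] -> [23, 26, -8, -46]
  probe: [27, 4, 14, -46, -48] -> [36, 13, 23, -37, -39] -> [-36, -13, -23, 37, 39]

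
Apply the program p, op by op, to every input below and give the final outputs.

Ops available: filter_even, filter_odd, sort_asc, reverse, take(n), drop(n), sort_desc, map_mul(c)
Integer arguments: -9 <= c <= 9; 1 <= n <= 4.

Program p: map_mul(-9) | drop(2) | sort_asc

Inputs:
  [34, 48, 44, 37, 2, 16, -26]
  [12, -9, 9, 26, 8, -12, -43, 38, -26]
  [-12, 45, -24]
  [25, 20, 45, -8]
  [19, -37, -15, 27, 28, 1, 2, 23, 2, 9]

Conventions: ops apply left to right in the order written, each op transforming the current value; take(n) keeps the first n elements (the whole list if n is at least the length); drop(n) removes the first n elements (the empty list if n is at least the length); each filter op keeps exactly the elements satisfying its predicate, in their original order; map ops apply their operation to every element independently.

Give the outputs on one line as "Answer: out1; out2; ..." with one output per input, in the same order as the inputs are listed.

[-396, -333, -144, -18, 234]; [-342, -234, -81, -72, 108, 234, 387]; [216]; [-405, 72]; [-252, -243, -207, -81, -18, -18, -9, 135]

Execution, op by op:
  [34, 48, 44, 37, 2, 16, -26] -> [-306, -432, -396, -333, -18, -144, 234] -> [-396, -333, -18, -144, 234] -> [-396, -333, -144, -18, 234]
  [12, -9, 9, 26, 8, -12, -43, 38, -26] -> [-108, 81, -81, -234, -72, 108, 387, -342, 234] -> [-81, -234, -72, 108, 387, -342, 234] -> [-342, -234, -81, -72, 108, 234, 387]
  [-12, 45, -24] -> [108, -405, 216] -> [216] -> [216]
  [25, 20, 45, -8] -> [-225, -180, -405, 72] -> [-405, 72] -> [-405, 72]
  [19, -37, -15, 27, 28, 1, 2, 23, 2, 9] -> [-171, 333, 135, -243, -252, -9, -18, -207, -18, -81] -> [135, -243, -252, -9, -18, -207, -18, -81] -> [-252, -243, -207, -81, -18, -18, -9, 135]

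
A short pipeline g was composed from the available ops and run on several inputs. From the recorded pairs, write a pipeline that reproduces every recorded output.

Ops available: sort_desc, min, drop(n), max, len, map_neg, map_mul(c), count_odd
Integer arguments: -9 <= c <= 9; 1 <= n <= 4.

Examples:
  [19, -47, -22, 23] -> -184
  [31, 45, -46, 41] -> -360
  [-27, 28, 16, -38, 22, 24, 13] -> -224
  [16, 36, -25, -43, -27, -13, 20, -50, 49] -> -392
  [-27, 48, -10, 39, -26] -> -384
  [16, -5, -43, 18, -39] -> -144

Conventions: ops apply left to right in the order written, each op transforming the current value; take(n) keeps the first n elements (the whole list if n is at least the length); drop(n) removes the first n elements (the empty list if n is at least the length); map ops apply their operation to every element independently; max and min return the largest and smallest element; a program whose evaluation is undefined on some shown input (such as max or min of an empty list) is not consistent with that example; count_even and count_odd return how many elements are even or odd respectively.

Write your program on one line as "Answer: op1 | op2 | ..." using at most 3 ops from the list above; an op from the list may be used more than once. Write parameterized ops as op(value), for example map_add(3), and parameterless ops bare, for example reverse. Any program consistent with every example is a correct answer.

sort_desc | map_mul(-8) | min

Check, running the answer program on each example:
  [19, -47, -22, 23] -> [23, 19, -22, -47] -> [-184, -152, 176, 376] -> -184
  [31, 45, -46, 41] -> [45, 41, 31, -46] -> [-360, -328, -248, 368] -> -360
  [-27, 28, 16, -38, 22, 24, 13] -> [28, 24, 22, 16, 13, -27, -38] -> [-224, -192, -176, -128, -104, 216, 304] -> -224
  [16, 36, -25, -43, -27, -13, 20, -50, 49] -> [49, 36, 20, 16, -13, -25, -27, -43, -50] -> [-392, -288, -160, -128, 104, 200, 216, 344, 400] -> -392
  [-27, 48, -10, 39, -26] -> [48, 39, -10, -26, -27] -> [-384, -312, 80, 208, 216] -> -384
  [16, -5, -43, 18, -39] -> [18, 16, -5, -39, -43] -> [-144, -128, 40, 312, 344] -> -144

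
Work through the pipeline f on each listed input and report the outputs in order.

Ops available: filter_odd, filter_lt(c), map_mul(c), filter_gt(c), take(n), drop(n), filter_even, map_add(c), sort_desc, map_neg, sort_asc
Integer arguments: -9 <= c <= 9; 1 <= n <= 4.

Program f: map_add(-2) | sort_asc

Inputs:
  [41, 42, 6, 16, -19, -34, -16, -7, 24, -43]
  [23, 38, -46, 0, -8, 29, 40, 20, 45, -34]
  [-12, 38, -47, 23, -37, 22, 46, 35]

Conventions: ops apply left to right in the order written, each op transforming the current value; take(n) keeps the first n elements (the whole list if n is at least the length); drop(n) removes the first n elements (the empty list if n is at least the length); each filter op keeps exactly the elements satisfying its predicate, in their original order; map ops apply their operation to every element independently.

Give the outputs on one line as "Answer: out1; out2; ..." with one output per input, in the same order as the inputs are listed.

[-45, -36, -21, -18, -9, 4, 14, 22, 39, 40]; [-48, -36, -10, -2, 18, 21, 27, 36, 38, 43]; [-49, -39, -14, 20, 21, 33, 36, 44]

Execution, op by op:
  [41, 42, 6, 16, -19, -34, -16, -7, 24, -43] -> [39, 40, 4, 14, -21, -36, -18, -9, 22, -45] -> [-45, -36, -21, -18, -9, 4, 14, 22, 39, 40]
  [23, 38, -46, 0, -8, 29, 40, 20, 45, -34] -> [21, 36, -48, -2, -10, 27, 38, 18, 43, -36] -> [-48, -36, -10, -2, 18, 21, 27, 36, 38, 43]
  [-12, 38, -47, 23, -37, 22, 46, 35] -> [-14, 36, -49, 21, -39, 20, 44, 33] -> [-49, -39, -14, 20, 21, 33, 36, 44]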